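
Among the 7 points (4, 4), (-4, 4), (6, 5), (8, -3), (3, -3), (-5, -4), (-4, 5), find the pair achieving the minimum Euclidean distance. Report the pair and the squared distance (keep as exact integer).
Pair = ((-4, 4), (-4, 5)); squared distance = 1

Compute all C(7, 2) = 21 pairwise squared distances (x_i − x_j)² + (y_i − y_j)². The minimum is 1, attained by the pair ((-4, 4), (-4, 5)).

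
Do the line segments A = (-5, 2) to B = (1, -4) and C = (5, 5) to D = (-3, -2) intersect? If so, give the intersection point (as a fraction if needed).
Yes; intersection at (-29/15, -16/15) (t = 23/45 on AB, s = 13/15 on CD)

Parametrize AB as A + t(B − A) = (-5 + 6 t, 2 + -6 t) and CD as C + s(D − C) = (5 + -8 s, 5 + -7 s). Solve the linear system for (t, s). Determinant = 90 ≠ 0, so a unique intersection of the containing lines exists. Solution: t = 23/45, s = 13/15 — both in [0, 1], so the segments cross. Intersection point: (-29/15, -16/15).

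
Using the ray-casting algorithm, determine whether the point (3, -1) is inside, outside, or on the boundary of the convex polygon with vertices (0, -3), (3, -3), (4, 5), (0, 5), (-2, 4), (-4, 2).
The point (3, -1) lies strictly inside the polygon

Cast a horizontal ray to the right from the query point and count how many polygon edges it crosses (each edge strictly once or zero times, handled with the usual half-open convention). 
Parity of crossings → odd ⇒ inside.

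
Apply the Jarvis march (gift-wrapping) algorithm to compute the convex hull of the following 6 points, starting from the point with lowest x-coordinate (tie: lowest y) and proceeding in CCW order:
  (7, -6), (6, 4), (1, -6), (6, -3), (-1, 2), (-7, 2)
Hull (CCW) = [(-7, 2), (1, -6), (7, -6), (6, 4)]

Jarvis march: at each step, from the current hull vertex p, select the next vertex q as the point such that every other point lies strictly to the left of (or on) the directed line p → q. (Equivalently: for every other point r, the cross product (q − p) × (r − p) ≥ 0.)
Starting point (lowest x, tie lowest y): (-7, 2). Wrap until returning to start. Resulting hull: (-7, 2), (1, -6), (7, -6), (6, 4).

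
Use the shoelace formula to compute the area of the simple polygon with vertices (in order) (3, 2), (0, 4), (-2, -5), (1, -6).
Area = 57/2

Shoelace formula: Area = (1/2) |Σ_i (x_i · y_{i+1} − x_{i+1} · y_i)| (indices mod n). Compute each cross term:
  (3)(4) − (0)(2) = 12
  (0)(-5) − (-2)(4) = 8
  (-2)(-6) − (1)(-5) = 17
  (1)(2) − (3)(-6) = 20
Sum = 57, so (signed) Area = 57/2 = 57/2, |Area| = 57/2.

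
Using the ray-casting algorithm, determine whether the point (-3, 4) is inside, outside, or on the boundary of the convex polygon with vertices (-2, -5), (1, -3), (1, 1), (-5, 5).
The point (-3, 4) lies strictly outside the polygon

Cast a horizontal ray to the right from the query point and count how many polygon edges it crosses (each edge strictly once or zero times, handled with the usual half-open convention). 
Parity of crossings → even ⇒ outside.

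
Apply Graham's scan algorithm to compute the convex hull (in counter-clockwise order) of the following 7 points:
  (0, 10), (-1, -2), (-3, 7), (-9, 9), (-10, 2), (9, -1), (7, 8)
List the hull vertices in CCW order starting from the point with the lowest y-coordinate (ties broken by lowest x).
Hull (CCW) = [(-1, -2), (9, -1), (7, 8), (0, 10), (-9, 9), (-10, 2)]

Graham scan procedure:
  1. Find the pivot p₀ = point with lowest y (tie → lowest x): (-1, -2).
  2. Sort the remaining points by polar angle around p₀.
  3. Walk through sorted points, maintaining a stack; pop the top while the last three entries make a non-left turn (cross product ≤ 0).
  4. Final stack is the convex hull in CCW order: (-1, -2), (9, -1), (7, 8), (0, 10), (-9, 9), (-10, 2).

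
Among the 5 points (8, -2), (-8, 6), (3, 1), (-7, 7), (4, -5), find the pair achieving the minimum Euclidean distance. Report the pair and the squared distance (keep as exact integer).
Pair = ((-8, 6), (-7, 7)); squared distance = 2

Compute all C(5, 2) = 10 pairwise squared distances (x_i − x_j)² + (y_i − y_j)². The minimum is 2, attained by the pair ((-8, 6), (-7, 7)).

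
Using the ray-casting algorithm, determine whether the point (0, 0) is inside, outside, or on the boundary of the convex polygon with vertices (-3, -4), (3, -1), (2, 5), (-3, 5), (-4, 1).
The point (0, 0) lies strictly inside the polygon

Cast a horizontal ray to the right from the query point and count how many polygon edges it crosses (each edge strictly once or zero times, handled with the usual half-open convention). 
Parity of crossings → odd ⇒ inside.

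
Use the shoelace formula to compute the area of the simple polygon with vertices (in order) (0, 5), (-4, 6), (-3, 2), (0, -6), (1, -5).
Area = 59/2

Shoelace formula: Area = (1/2) |Σ_i (x_i · y_{i+1} − x_{i+1} · y_i)| (indices mod n). Compute each cross term:
  (0)(6) − (-4)(5) = 20
  (-4)(2) − (-3)(6) = 10
  (-3)(-6) − (0)(2) = 18
  (0)(-5) − (1)(-6) = 6
  (1)(5) − (0)(-5) = 5
Sum = 59, so (signed) Area = 59/2 = 59/2, |Area| = 59/2.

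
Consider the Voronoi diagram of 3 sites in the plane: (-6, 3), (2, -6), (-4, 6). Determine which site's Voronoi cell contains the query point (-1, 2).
Nearest site = (-4, 6)

The Voronoi cell of site s contains exactly those query points closer to s than to any other site. Compute squared distances from q = (-1, 2) to each site:
  (-4 − -1)² + (6 − 2)² = 25
  (-6 − -1)² + (3 − 2)² = 26
  (2 − -1)² + (-6 − 2)² = 73
Minimum is attained by (-4, 6), so q lies in its Voronoi cell.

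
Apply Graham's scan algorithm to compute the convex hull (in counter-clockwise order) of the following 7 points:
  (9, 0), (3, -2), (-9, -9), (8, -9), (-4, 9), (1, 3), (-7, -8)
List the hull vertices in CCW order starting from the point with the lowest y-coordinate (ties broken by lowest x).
Hull (CCW) = [(-9, -9), (8, -9), (9, 0), (-4, 9)]

Graham scan procedure:
  1. Find the pivot p₀ = point with lowest y (tie → lowest x): (-9, -9).
  2. Sort the remaining points by polar angle around p₀.
  3. Walk through sorted points, maintaining a stack; pop the top while the last three entries make a non-left turn (cross product ≤ 0).
  4. Final stack is the convex hull in CCW order: (-9, -9), (8, -9), (9, 0), (-4, 9).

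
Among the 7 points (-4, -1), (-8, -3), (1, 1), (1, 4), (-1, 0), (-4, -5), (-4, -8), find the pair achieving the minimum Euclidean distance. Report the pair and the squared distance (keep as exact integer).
Pair = ((1, 1), (-1, 0)); squared distance = 5

Compute all C(7, 2) = 21 pairwise squared distances (x_i − x_j)² + (y_i − y_j)². The minimum is 5, attained by the pair ((1, 1), (-1, 0)).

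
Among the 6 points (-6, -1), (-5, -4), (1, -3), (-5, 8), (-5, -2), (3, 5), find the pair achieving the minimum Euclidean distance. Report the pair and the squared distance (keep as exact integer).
Pair = ((-6, -1), (-5, -2)); squared distance = 2

Compute all C(6, 2) = 15 pairwise squared distances (x_i − x_j)² + (y_i − y_j)². The minimum is 2, attained by the pair ((-6, -1), (-5, -2)).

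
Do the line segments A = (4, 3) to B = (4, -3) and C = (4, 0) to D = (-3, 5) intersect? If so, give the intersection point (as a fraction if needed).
Yes; intersection at (4, 0) (t = 1/2 on AB, s = 0 on CD)

Parametrize AB as A + t(B − A) = (4 + 0 t, 3 + -6 t) and CD as C + s(D − C) = (4 + -7 s, 0 + 5 s). Solve the linear system for (t, s). Determinant = 42 ≠ 0, so a unique intersection of the containing lines exists. Solution: t = 1/2, s = 0 — both in [0, 1], so the segments cross. Intersection point: (4, 0).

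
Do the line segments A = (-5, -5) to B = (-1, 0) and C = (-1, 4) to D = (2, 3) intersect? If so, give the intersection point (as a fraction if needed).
No (intersection of containing lines falls outside at least one segment)

Parametrize and solve: t = 31/19, s = 16/19. At least one of these is outside [0, 1], so the segments do not intersect.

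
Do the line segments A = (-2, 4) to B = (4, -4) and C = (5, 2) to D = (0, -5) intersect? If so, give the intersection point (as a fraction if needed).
Yes; intersection at (95/41, -72/41) (t = 59/82 on AB, s = 22/41 on CD)

Parametrize AB as A + t(B − A) = (-2 + 6 t, 4 + -8 t) and CD as C + s(D − C) = (5 + -5 s, 2 + -7 s). Solve the linear system for (t, s). Determinant = 82 ≠ 0, so a unique intersection of the containing lines exists. Solution: t = 59/82, s = 22/41 — both in [0, 1], so the segments cross. Intersection point: (95/41, -72/41).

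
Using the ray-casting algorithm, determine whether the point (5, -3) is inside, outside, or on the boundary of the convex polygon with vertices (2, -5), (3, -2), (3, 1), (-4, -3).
The point (5, -3) lies strictly outside the polygon

Cast a horizontal ray to the right from the query point and count how many polygon edges it crosses (each edge strictly once or zero times, handled with the usual half-open convention). 
Parity of crossings → even ⇒ outside.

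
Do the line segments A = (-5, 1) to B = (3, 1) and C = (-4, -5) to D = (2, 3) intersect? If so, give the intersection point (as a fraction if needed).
Yes; intersection at (1/2, 1) (t = 11/16 on AB, s = 3/4 on CD)

Parametrize AB as A + t(B − A) = (-5 + 8 t, 1 + 0 t) and CD as C + s(D − C) = (-4 + 6 s, -5 + 8 s). Solve the linear system for (t, s). Determinant = -64 ≠ 0, so a unique intersection of the containing lines exists. Solution: t = 11/16, s = 3/4 — both in [0, 1], so the segments cross. Intersection point: (1/2, 1).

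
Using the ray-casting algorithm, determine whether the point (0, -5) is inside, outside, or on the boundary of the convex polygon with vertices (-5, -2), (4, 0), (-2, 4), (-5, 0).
The point (0, -5) lies strictly outside the polygon

Cast a horizontal ray to the right from the query point and count how many polygon edges it crosses (each edge strictly once or zero times, handled with the usual half-open convention). 
Parity of crossings → even ⇒ outside.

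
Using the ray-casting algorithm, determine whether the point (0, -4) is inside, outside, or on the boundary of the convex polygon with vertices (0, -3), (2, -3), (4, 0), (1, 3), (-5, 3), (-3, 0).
The point (0, -4) lies strictly outside the polygon

Cast a horizontal ray to the right from the query point and count how many polygon edges it crosses (each edge strictly once or zero times, handled with the usual half-open convention). 
Parity of crossings → even ⇒ outside.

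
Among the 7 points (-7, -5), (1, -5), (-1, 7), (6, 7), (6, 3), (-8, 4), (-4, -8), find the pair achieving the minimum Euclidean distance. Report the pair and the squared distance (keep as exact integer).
Pair = ((6, 7), (6, 3)); squared distance = 16

Compute all C(7, 2) = 21 pairwise squared distances (x_i − x_j)² + (y_i − y_j)². The minimum is 16, attained by the pair ((6, 7), (6, 3)).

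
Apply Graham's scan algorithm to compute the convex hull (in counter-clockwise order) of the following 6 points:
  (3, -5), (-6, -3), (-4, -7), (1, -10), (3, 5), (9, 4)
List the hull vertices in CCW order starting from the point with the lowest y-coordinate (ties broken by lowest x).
Hull (CCW) = [(1, -10), (9, 4), (3, 5), (-6, -3), (-4, -7)]

Graham scan procedure:
  1. Find the pivot p₀ = point with lowest y (tie → lowest x): (1, -10).
  2. Sort the remaining points by polar angle around p₀.
  3. Walk through sorted points, maintaining a stack; pop the top while the last three entries make a non-left turn (cross product ≤ 0).
  4. Final stack is the convex hull in CCW order: (1, -10), (9, 4), (3, 5), (-6, -3), (-4, -7).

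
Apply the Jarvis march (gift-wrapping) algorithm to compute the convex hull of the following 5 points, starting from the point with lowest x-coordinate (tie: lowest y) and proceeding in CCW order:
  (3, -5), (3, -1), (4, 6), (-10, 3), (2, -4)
Hull (CCW) = [(-10, 3), (3, -5), (4, 6)]

Jarvis march: at each step, from the current hull vertex p, select the next vertex q as the point such that every other point lies strictly to the left of (or on) the directed line p → q. (Equivalently: for every other point r, the cross product (q − p) × (r − p) ≥ 0.)
Starting point (lowest x, tie lowest y): (-10, 3). Wrap until returning to start. Resulting hull: (-10, 3), (3, -5), (4, 6).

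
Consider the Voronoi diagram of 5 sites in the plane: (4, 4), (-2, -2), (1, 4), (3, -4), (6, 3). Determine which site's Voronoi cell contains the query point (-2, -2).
Nearest site = (-2, -2)

The Voronoi cell of site s contains exactly those query points closer to s than to any other site. Compute squared distances from q = (-2, -2) to each site:
  (-2 − -2)² + (-2 − -2)² = 0
  (3 − -2)² + (-4 − -2)² = 29
  (1 − -2)² + (4 − -2)² = 45
  (4 − -2)² + (4 − -2)² = 72
  (6 − -2)² + (3 − -2)² = 89
Minimum is attained by (-2, -2), so q lies in its Voronoi cell.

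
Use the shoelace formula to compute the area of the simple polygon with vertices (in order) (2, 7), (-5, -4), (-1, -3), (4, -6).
Area = 48

Shoelace formula: Area = (1/2) |Σ_i (x_i · y_{i+1} − x_{i+1} · y_i)| (indices mod n). Compute each cross term:
  (2)(-4) − (-5)(7) = 27
  (-5)(-3) − (-1)(-4) = 11
  (-1)(-6) − (4)(-3) = 18
  (4)(7) − (2)(-6) = 40
Sum = 96, so (signed) Area = 96/2 = 48, |Area| = 48.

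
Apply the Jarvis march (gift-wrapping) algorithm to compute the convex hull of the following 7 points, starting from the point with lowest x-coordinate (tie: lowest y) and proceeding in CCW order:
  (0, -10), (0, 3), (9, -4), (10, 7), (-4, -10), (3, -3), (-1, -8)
Hull (CCW) = [(-4, -10), (0, -10), (9, -4), (10, 7), (0, 3)]

Jarvis march: at each step, from the current hull vertex p, select the next vertex q as the point such that every other point lies strictly to the left of (or on) the directed line p → q. (Equivalently: for every other point r, the cross product (q − p) × (r − p) ≥ 0.)
Starting point (lowest x, tie lowest y): (-4, -10). Wrap until returning to start. Resulting hull: (-4, -10), (0, -10), (9, -4), (10, 7), (0, 3).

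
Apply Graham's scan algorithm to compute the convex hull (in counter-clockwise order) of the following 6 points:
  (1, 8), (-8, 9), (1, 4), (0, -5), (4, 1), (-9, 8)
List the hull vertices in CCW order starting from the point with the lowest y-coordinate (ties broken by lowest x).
Hull (CCW) = [(0, -5), (4, 1), (1, 8), (-8, 9), (-9, 8)]

Graham scan procedure:
  1. Find the pivot p₀ = point with lowest y (tie → lowest x): (0, -5).
  2. Sort the remaining points by polar angle around p₀.
  3. Walk through sorted points, maintaining a stack; pop the top while the last three entries make a non-left turn (cross product ≤ 0).
  4. Final stack is the convex hull in CCW order: (0, -5), (4, 1), (1, 8), (-8, 9), (-9, 8).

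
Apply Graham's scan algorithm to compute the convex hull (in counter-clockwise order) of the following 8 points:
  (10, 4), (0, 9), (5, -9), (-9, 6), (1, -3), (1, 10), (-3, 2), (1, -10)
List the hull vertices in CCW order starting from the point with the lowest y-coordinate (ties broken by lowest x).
Hull (CCW) = [(1, -10), (5, -9), (10, 4), (1, 10), (-9, 6)]

Graham scan procedure:
  1. Find the pivot p₀ = point with lowest y (tie → lowest x): (1, -10).
  2. Sort the remaining points by polar angle around p₀.
  3. Walk through sorted points, maintaining a stack; pop the top while the last three entries make a non-left turn (cross product ≤ 0).
  4. Final stack is the convex hull in CCW order: (1, -10), (5, -9), (10, 4), (1, 10), (-9, 6).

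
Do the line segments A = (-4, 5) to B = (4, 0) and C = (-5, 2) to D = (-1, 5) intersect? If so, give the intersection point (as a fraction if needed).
Yes; intersection at (-26/11, 175/44) (t = 9/44 on AB, s = 29/44 on CD)

Parametrize AB as A + t(B − A) = (-4 + 8 t, 5 + -5 t) and CD as C + s(D − C) = (-5 + 4 s, 2 + 3 s). Solve the linear system for (t, s). Determinant = -44 ≠ 0, so a unique intersection of the containing lines exists. Solution: t = 9/44, s = 29/44 — both in [0, 1], so the segments cross. Intersection point: (-26/11, 175/44).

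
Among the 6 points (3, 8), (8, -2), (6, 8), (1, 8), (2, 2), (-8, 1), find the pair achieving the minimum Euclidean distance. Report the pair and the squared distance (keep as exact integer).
Pair = ((3, 8), (1, 8)); squared distance = 4

Compute all C(6, 2) = 15 pairwise squared distances (x_i − x_j)² + (y_i − y_j)². The minimum is 4, attained by the pair ((3, 8), (1, 8)).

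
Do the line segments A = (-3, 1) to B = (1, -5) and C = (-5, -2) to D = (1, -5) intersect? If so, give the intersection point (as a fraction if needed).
Yes; intersection at (1, -5) (t = 1 on AB, s = 1 on CD)

Parametrize AB as A + t(B − A) = (-3 + 4 t, 1 + -6 t) and CD as C + s(D − C) = (-5 + 6 s, -2 + -3 s). Solve the linear system for (t, s). Determinant = -24 ≠ 0, so a unique intersection of the containing lines exists. Solution: t = 1, s = 1 — both in [0, 1], so the segments cross. Intersection point: (1, -5).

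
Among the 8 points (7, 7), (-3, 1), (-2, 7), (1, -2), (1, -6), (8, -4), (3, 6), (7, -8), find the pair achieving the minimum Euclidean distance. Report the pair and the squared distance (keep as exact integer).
Pair = ((1, -2), (1, -6)); squared distance = 16

Compute all C(8, 2) = 28 pairwise squared distances (x_i − x_j)² + (y_i − y_j)². The minimum is 16, attained by the pair ((1, -2), (1, -6)).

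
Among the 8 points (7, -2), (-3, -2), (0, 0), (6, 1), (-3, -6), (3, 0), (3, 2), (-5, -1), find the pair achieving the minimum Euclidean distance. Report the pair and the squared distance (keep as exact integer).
Pair = ((3, 0), (3, 2)); squared distance = 4

Compute all C(8, 2) = 28 pairwise squared distances (x_i − x_j)² + (y_i − y_j)². The minimum is 4, attained by the pair ((3, 0), (3, 2)).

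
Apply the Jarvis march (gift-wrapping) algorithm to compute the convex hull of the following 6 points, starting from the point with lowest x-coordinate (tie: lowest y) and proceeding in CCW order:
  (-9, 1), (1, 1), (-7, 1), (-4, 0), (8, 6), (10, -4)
Hull (CCW) = [(-9, 1), (10, -4), (8, 6)]

Jarvis march: at each step, from the current hull vertex p, select the next vertex q as the point such that every other point lies strictly to the left of (or on) the directed line p → q. (Equivalently: for every other point r, the cross product (q − p) × (r − p) ≥ 0.)
Starting point (lowest x, tie lowest y): (-9, 1). Wrap until returning to start. Resulting hull: (-9, 1), (10, -4), (8, 6).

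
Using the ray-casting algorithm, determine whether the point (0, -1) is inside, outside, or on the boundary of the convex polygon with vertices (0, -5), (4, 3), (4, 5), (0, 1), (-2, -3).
The point (0, -1) lies strictly inside the polygon

Cast a horizontal ray to the right from the query point and count how many polygon edges it crosses (each edge strictly once or zero times, handled with the usual half-open convention). 
Parity of crossings → odd ⇒ inside.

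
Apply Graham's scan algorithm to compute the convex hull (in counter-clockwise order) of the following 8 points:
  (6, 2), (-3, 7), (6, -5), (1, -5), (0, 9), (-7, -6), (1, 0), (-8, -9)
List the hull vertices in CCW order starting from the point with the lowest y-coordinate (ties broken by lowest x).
Hull (CCW) = [(-8, -9), (6, -5), (6, 2), (0, 9), (-3, 7)]

Graham scan procedure:
  1. Find the pivot p₀ = point with lowest y (tie → lowest x): (-8, -9).
  2. Sort the remaining points by polar angle around p₀.
  3. Walk through sorted points, maintaining a stack; pop the top while the last three entries make a non-left turn (cross product ≤ 0).
  4. Final stack is the convex hull in CCW order: (-8, -9), (6, -5), (6, 2), (0, 9), (-3, 7).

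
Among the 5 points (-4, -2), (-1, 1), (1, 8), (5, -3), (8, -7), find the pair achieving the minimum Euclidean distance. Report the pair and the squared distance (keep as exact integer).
Pair = ((-4, -2), (-1, 1)); squared distance = 18

Compute all C(5, 2) = 10 pairwise squared distances (x_i − x_j)² + (y_i − y_j)². The minimum is 18, attained by the pair ((-4, -2), (-1, 1)).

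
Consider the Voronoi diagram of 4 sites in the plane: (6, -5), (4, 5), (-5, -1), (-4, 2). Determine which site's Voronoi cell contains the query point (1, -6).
Nearest site = (6, -5)

The Voronoi cell of site s contains exactly those query points closer to s than to any other site. Compute squared distances from q = (1, -6) to each site:
  (6 − 1)² + (-5 − -6)² = 26
  (-5 − 1)² + (-1 − -6)² = 61
  (-4 − 1)² + (2 − -6)² = 89
  (4 − 1)² + (5 − -6)² = 130
Minimum is attained by (6, -5), so q lies in its Voronoi cell.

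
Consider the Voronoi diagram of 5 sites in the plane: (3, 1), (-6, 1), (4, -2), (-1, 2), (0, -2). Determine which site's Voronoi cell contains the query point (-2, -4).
Nearest site = (0, -2)

The Voronoi cell of site s contains exactly those query points closer to s than to any other site. Compute squared distances from q = (-2, -4) to each site:
  (0 − -2)² + (-2 − -4)² = 8
  (-1 − -2)² + (2 − -4)² = 37
  (4 − -2)² + (-2 − -4)² = 40
  (-6 − -2)² + (1 − -4)² = 41
  (3 − -2)² + (1 − -4)² = 50
Minimum is attained by (0, -2), so q lies in its Voronoi cell.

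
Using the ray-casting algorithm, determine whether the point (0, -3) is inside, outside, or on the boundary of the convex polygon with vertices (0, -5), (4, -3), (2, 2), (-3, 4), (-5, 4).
The point (0, -3) lies strictly inside the polygon

Cast a horizontal ray to the right from the query point and count how many polygon edges it crosses (each edge strictly once or zero times, handled with the usual half-open convention). 
Parity of crossings → odd ⇒ inside.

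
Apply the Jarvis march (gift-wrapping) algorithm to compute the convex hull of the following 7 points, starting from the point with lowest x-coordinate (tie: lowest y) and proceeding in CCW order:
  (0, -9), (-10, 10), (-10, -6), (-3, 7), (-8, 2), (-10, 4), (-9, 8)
Hull (CCW) = [(-10, -6), (0, -9), (-3, 7), (-10, 10)]

Jarvis march: at each step, from the current hull vertex p, select the next vertex q as the point such that every other point lies strictly to the left of (or on) the directed line p → q. (Equivalently: for every other point r, the cross product (q − p) × (r − p) ≥ 0.)
Starting point (lowest x, tie lowest y): (-10, -6). Wrap until returning to start. Resulting hull: (-10, -6), (0, -9), (-3, 7), (-10, 10).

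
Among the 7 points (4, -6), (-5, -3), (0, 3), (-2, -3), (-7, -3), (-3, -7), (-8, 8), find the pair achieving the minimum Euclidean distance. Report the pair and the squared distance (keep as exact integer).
Pair = ((-5, -3), (-7, -3)); squared distance = 4

Compute all C(7, 2) = 21 pairwise squared distances (x_i − x_j)² + (y_i − y_j)². The minimum is 4, attained by the pair ((-5, -3), (-7, -3)).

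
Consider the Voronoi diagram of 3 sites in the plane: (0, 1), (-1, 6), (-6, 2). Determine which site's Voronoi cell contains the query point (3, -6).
Nearest site = (0, 1)

The Voronoi cell of site s contains exactly those query points closer to s than to any other site. Compute squared distances from q = (3, -6) to each site:
  (0 − 3)² + (1 − -6)² = 58
  (-6 − 3)² + (2 − -6)² = 145
  (-1 − 3)² + (6 − -6)² = 160
Minimum is attained by (0, 1), so q lies in its Voronoi cell.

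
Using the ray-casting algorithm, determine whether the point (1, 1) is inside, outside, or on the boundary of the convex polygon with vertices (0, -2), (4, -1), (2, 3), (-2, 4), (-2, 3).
The point (1, 1) lies strictly inside the polygon

Cast a horizontal ray to the right from the query point and count how many polygon edges it crosses (each edge strictly once or zero times, handled with the usual half-open convention). 
Parity of crossings → odd ⇒ inside.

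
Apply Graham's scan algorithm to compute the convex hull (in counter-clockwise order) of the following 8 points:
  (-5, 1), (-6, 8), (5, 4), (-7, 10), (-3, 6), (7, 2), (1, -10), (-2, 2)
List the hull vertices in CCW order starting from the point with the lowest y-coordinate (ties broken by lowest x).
Hull (CCW) = [(1, -10), (7, 2), (5, 4), (-7, 10), (-5, 1)]

Graham scan procedure:
  1. Find the pivot p₀ = point with lowest y (tie → lowest x): (1, -10).
  2. Sort the remaining points by polar angle around p₀.
  3. Walk through sorted points, maintaining a stack; pop the top while the last three entries make a non-left turn (cross product ≤ 0).
  4. Final stack is the convex hull in CCW order: (1, -10), (7, 2), (5, 4), (-7, 10), (-5, 1).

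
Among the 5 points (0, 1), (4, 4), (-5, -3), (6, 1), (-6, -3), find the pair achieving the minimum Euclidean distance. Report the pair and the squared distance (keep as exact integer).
Pair = ((-5, -3), (-6, -3)); squared distance = 1

Compute all C(5, 2) = 10 pairwise squared distances (x_i − x_j)² + (y_i − y_j)². The minimum is 1, attained by the pair ((-5, -3), (-6, -3)).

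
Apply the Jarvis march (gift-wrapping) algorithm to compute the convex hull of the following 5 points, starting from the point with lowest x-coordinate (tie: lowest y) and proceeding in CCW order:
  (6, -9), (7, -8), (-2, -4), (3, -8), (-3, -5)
Hull (CCW) = [(-3, -5), (3, -8), (6, -9), (7, -8), (-2, -4)]

Jarvis march: at each step, from the current hull vertex p, select the next vertex q as the point such that every other point lies strictly to the left of (or on) the directed line p → q. (Equivalently: for every other point r, the cross product (q − p) × (r − p) ≥ 0.)
Starting point (lowest x, tie lowest y): (-3, -5). Wrap until returning to start. Resulting hull: (-3, -5), (3, -8), (6, -9), (7, -8), (-2, -4).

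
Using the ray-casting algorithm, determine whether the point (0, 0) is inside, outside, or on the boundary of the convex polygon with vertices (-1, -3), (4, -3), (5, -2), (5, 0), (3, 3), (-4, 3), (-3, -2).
The point (0, 0) lies strictly inside the polygon

Cast a horizontal ray to the right from the query point and count how many polygon edges it crosses (each edge strictly once or zero times, handled with the usual half-open convention). 
Parity of crossings → odd ⇒ inside.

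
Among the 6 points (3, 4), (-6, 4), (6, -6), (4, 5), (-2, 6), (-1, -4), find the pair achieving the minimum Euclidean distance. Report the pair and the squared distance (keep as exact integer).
Pair = ((3, 4), (4, 5)); squared distance = 2

Compute all C(6, 2) = 15 pairwise squared distances (x_i − x_j)² + (y_i − y_j)². The minimum is 2, attained by the pair ((3, 4), (4, 5)).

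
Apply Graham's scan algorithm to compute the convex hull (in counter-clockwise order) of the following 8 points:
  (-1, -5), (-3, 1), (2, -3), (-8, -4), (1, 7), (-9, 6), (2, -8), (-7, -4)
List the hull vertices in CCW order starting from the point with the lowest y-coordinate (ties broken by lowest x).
Hull (CCW) = [(2, -8), (2, -3), (1, 7), (-9, 6), (-8, -4)]

Graham scan procedure:
  1. Find the pivot p₀ = point with lowest y (tie → lowest x): (2, -8).
  2. Sort the remaining points by polar angle around p₀.
  3. Walk through sorted points, maintaining a stack; pop the top while the last three entries make a non-left turn (cross product ≤ 0).
  4. Final stack is the convex hull in CCW order: (2, -8), (2, -3), (1, 7), (-9, 6), (-8, -4).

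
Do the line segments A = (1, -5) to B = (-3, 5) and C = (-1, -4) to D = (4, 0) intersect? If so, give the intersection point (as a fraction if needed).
Yes; intersection at (7/33, -100/33) (t = 13/66 on AB, s = 8/33 on CD)

Parametrize AB as A + t(B − A) = (1 + -4 t, -5 + 10 t) and CD as C + s(D − C) = (-1 + 5 s, -4 + 4 s). Solve the linear system for (t, s). Determinant = 66 ≠ 0, so a unique intersection of the containing lines exists. Solution: t = 13/66, s = 8/33 — both in [0, 1], so the segments cross. Intersection point: (7/33, -100/33).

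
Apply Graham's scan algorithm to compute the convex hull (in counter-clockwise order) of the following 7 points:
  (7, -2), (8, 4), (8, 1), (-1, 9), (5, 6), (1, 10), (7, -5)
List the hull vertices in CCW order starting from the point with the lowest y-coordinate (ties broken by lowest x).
Hull (CCW) = [(7, -5), (8, 1), (8, 4), (1, 10), (-1, 9)]

Graham scan procedure:
  1. Find the pivot p₀ = point with lowest y (tie → lowest x): (7, -5).
  2. Sort the remaining points by polar angle around p₀.
  3. Walk through sorted points, maintaining a stack; pop the top while the last three entries make a non-left turn (cross product ≤ 0).
  4. Final stack is the convex hull in CCW order: (7, -5), (8, 1), (8, 4), (1, 10), (-1, 9).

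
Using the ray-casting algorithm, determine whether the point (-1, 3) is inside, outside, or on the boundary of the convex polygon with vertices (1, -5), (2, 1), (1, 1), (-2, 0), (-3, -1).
The point (-1, 3) lies strictly outside the polygon

Cast a horizontal ray to the right from the query point and count how many polygon edges it crosses (each edge strictly once or zero times, handled with the usual half-open convention). 
Parity of crossings → even ⇒ outside.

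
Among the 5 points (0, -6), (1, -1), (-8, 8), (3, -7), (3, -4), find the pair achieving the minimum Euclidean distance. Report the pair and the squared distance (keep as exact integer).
Pair = ((3, -7), (3, -4)); squared distance = 9

Compute all C(5, 2) = 10 pairwise squared distances (x_i − x_j)² + (y_i − y_j)². The minimum is 9, attained by the pair ((3, -7), (3, -4)).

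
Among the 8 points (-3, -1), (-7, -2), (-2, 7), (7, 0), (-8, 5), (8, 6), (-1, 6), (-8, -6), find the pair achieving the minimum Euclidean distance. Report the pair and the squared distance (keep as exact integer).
Pair = ((-2, 7), (-1, 6)); squared distance = 2

Compute all C(8, 2) = 28 pairwise squared distances (x_i − x_j)² + (y_i − y_j)². The minimum is 2, attained by the pair ((-2, 7), (-1, 6)).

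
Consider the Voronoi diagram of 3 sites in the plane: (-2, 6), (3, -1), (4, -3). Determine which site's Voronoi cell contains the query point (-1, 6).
Nearest site = (-2, 6)

The Voronoi cell of site s contains exactly those query points closer to s than to any other site. Compute squared distances from q = (-1, 6) to each site:
  (-2 − -1)² + (6 − 6)² = 1
  (3 − -1)² + (-1 − 6)² = 65
  (4 − -1)² + (-3 − 6)² = 106
Minimum is attained by (-2, 6), so q lies in its Voronoi cell.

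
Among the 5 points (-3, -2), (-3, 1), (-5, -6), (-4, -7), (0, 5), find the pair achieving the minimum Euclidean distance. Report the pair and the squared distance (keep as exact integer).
Pair = ((-5, -6), (-4, -7)); squared distance = 2

Compute all C(5, 2) = 10 pairwise squared distances (x_i − x_j)² + (y_i − y_j)². The minimum is 2, attained by the pair ((-5, -6), (-4, -7)).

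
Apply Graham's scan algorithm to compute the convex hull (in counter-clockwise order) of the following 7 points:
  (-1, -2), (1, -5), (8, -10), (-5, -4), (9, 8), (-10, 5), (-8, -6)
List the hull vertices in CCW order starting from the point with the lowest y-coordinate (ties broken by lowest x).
Hull (CCW) = [(8, -10), (9, 8), (-10, 5), (-8, -6)]

Graham scan procedure:
  1. Find the pivot p₀ = point with lowest y (tie → lowest x): (8, -10).
  2. Sort the remaining points by polar angle around p₀.
  3. Walk through sorted points, maintaining a stack; pop the top while the last three entries make a non-left turn (cross product ≤ 0).
  4. Final stack is the convex hull in CCW order: (8, -10), (9, 8), (-10, 5), (-8, -6).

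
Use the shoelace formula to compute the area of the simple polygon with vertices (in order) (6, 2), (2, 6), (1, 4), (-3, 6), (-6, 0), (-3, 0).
Area = 41

Shoelace formula: Area = (1/2) |Σ_i (x_i · y_{i+1} − x_{i+1} · y_i)| (indices mod n). Compute each cross term:
  (6)(6) − (2)(2) = 32
  (2)(4) − (1)(6) = 2
  (1)(6) − (-3)(4) = 18
  (-3)(0) − (-6)(6) = 36
  (-6)(0) − (-3)(0) = 0
  (-3)(2) − (6)(0) = -6
Sum = 82, so (signed) Area = 82/2 = 41, |Area| = 41.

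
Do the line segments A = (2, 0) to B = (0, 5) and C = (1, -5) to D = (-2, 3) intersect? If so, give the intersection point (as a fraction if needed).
No (intersection of containing lines falls outside at least one segment)

Parametrize and solve: t = 23, s = 15. At least one of these is outside [0, 1], so the segments do not intersect.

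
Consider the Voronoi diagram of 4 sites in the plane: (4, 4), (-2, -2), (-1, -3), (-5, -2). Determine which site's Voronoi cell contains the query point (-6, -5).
Nearest site = (-5, -2)

The Voronoi cell of site s contains exactly those query points closer to s than to any other site. Compute squared distances from q = (-6, -5) to each site:
  (-5 − -6)² + (-2 − -5)² = 10
  (-2 − -6)² + (-2 − -5)² = 25
  (-1 − -6)² + (-3 − -5)² = 29
  (4 − -6)² + (4 − -5)² = 181
Minimum is attained by (-5, -2), so q lies in its Voronoi cell.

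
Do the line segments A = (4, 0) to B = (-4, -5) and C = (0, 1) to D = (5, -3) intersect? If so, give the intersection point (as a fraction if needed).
Yes; intersection at (140/57, -55/57) (t = 11/57 on AB, s = 28/57 on CD)

Parametrize AB as A + t(B − A) = (4 + -8 t, 0 + -5 t) and CD as C + s(D − C) = (0 + 5 s, 1 + -4 s). Solve the linear system for (t, s). Determinant = -57 ≠ 0, so a unique intersection of the containing lines exists. Solution: t = 11/57, s = 28/57 — both in [0, 1], so the segments cross. Intersection point: (140/57, -55/57).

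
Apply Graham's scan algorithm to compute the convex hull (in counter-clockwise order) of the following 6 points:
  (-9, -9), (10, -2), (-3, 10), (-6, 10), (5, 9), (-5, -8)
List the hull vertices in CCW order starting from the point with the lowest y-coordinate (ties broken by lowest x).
Hull (CCW) = [(-9, -9), (-5, -8), (10, -2), (5, 9), (-3, 10), (-6, 10)]

Graham scan procedure:
  1. Find the pivot p₀ = point with lowest y (tie → lowest x): (-9, -9).
  2. Sort the remaining points by polar angle around p₀.
  3. Walk through sorted points, maintaining a stack; pop the top while the last three entries make a non-left turn (cross product ≤ 0).
  4. Final stack is the convex hull in CCW order: (-9, -9), (-5, -8), (10, -2), (5, 9), (-3, 10), (-6, 10).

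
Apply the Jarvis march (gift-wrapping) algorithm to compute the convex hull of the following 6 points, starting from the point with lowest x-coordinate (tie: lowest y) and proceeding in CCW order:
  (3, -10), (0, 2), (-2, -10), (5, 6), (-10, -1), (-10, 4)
Hull (CCW) = [(-10, -1), (-2, -10), (3, -10), (5, 6), (-10, 4)]

Jarvis march: at each step, from the current hull vertex p, select the next vertex q as the point such that every other point lies strictly to the left of (or on) the directed line p → q. (Equivalently: for every other point r, the cross product (q − p) × (r − p) ≥ 0.)
Starting point (lowest x, tie lowest y): (-10, -1). Wrap until returning to start. Resulting hull: (-10, -1), (-2, -10), (3, -10), (5, 6), (-10, 4).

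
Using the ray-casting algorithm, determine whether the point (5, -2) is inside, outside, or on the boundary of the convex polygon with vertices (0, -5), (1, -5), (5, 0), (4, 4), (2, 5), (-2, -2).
The point (5, -2) lies strictly outside the polygon

Cast a horizontal ray to the right from the query point and count how many polygon edges it crosses (each edge strictly once or zero times, handled with the usual half-open convention). 
Parity of crossings → even ⇒ outside.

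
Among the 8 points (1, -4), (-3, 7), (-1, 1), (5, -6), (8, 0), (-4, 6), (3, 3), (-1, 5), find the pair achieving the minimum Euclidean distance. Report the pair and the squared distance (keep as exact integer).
Pair = ((-3, 7), (-4, 6)); squared distance = 2

Compute all C(8, 2) = 28 pairwise squared distances (x_i − x_j)² + (y_i − y_j)². The minimum is 2, attained by the pair ((-3, 7), (-4, 6)).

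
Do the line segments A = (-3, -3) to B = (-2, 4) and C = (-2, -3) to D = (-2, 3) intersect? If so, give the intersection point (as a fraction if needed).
No (intersection of containing lines falls outside at least one segment)

Parametrize and solve: t = 1, s = 7/6. At least one of these is outside [0, 1], so the segments do not intersect.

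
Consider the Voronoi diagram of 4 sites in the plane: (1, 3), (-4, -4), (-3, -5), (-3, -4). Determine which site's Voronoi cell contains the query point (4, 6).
Nearest site = (1, 3)

The Voronoi cell of site s contains exactly those query points closer to s than to any other site. Compute squared distances from q = (4, 6) to each site:
  (1 − 4)² + (3 − 6)² = 18
  (-3 − 4)² + (-4 − 6)² = 149
  (-4 − 4)² + (-4 − 6)² = 164
  (-3 − 4)² + (-5 − 6)² = 170
Minimum is attained by (1, 3), so q lies in its Voronoi cell.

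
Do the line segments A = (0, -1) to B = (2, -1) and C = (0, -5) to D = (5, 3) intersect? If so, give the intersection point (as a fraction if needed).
No (intersection of containing lines falls outside at least one segment)

Parametrize and solve: t = 5/4, s = 1/2. At least one of these is outside [0, 1], so the segments do not intersect.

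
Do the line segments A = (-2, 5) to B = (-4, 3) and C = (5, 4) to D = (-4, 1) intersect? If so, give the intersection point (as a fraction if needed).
No (intersection of containing lines falls outside at least one segment)

Parametrize and solve: t = 5/2, s = 4/3. At least one of these is outside [0, 1], so the segments do not intersect.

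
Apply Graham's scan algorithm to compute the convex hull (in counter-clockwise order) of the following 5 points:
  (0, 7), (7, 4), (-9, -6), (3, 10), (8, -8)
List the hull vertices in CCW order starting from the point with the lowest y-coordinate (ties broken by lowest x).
Hull (CCW) = [(8, -8), (7, 4), (3, 10), (0, 7), (-9, -6)]

Graham scan procedure:
  1. Find the pivot p₀ = point with lowest y (tie → lowest x): (8, -8).
  2. Sort the remaining points by polar angle around p₀.
  3. Walk through sorted points, maintaining a stack; pop the top while the last three entries make a non-left turn (cross product ≤ 0).
  4. Final stack is the convex hull in CCW order: (8, -8), (7, 4), (3, 10), (0, 7), (-9, -6).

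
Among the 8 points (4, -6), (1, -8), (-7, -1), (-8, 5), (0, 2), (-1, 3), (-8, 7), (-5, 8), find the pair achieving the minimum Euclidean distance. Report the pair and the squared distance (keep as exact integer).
Pair = ((0, 2), (-1, 3)); squared distance = 2

Compute all C(8, 2) = 28 pairwise squared distances (x_i − x_j)² + (y_i − y_j)². The minimum is 2, attained by the pair ((0, 2), (-1, 3)).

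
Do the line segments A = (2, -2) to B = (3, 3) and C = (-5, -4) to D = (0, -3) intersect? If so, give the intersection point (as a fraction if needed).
No (intersection of containing lines falls outside at least one segment)

Parametrize and solve: t = -1/8, s = 11/8. At least one of these is outside [0, 1], so the segments do not intersect.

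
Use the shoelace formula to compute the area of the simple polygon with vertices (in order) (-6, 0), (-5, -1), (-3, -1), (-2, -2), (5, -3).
Area = 5

Shoelace formula: Area = (1/2) |Σ_i (x_i · y_{i+1} − x_{i+1} · y_i)| (indices mod n). Compute each cross term:
  (-6)(-1) − (-5)(0) = 6
  (-5)(-1) − (-3)(-1) = 2
  (-3)(-2) − (-2)(-1) = 4
  (-2)(-3) − (5)(-2) = 16
  (5)(0) − (-6)(-3) = -18
Sum = 10, so (signed) Area = 10/2 = 5, |Area| = 5.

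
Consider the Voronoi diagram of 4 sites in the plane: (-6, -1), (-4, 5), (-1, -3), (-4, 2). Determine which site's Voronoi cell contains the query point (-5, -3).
Nearest site = (-6, -1)

The Voronoi cell of site s contains exactly those query points closer to s than to any other site. Compute squared distances from q = (-5, -3) to each site:
  (-6 − -5)² + (-1 − -3)² = 5
  (-1 − -5)² + (-3 − -3)² = 16
  (-4 − -5)² + (2 − -3)² = 26
  (-4 − -5)² + (5 − -3)² = 65
Minimum is attained by (-6, -1), so q lies in its Voronoi cell.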